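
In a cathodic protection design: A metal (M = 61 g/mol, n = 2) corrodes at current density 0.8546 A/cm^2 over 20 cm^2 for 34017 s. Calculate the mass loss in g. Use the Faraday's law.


Apply Faraday's law: m = i*A*t*M / (n*F)
Total charge passed Q = i*A*t = 0.8546*20*34017 = 581418.564 C
m = Q*M/(n*F) = 581418.564*61/(2*96485) = 183.793 g

183.793 g


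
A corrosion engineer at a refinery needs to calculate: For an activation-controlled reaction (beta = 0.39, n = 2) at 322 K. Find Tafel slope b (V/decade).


Apply the Tafel slope relation: b = 2.303*R*T/(beta*n*F)
Numerator: 2.303 * 8.314 * 322 = 6165.38
Denominator: 0.39 * 2 * 96485 = 75258.3
b = 6165.38 / 75258.3 = 0.082 V/decade

0.082 V/decade


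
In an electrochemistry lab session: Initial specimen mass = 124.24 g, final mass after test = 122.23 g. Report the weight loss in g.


Weight loss = initial − final
WL = 124.24 − 122.23 = 2.01 g

2.01 g


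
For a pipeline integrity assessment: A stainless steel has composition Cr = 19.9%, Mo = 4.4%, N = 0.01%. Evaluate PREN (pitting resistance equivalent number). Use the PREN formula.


Apply the PREN formula: PREN = Cr + 3.3*Mo + 16*N
PREN = 19.9 + 3.3*4.4 + 16*0.01
PREN = 19.9 + 14.52 + 0.16 = 34.58

34.58


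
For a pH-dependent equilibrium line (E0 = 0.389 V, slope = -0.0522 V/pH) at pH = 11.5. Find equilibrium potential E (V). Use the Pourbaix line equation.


Apply the Pourbaix line equation: E = E0 + slope*pH
E = 0.389 + (-0.0522)*11.5 = 0.389 + (-0.6003) = -0.2113 V
Rounded to 3 decimal places: E = -0.211 V

-0.211 V


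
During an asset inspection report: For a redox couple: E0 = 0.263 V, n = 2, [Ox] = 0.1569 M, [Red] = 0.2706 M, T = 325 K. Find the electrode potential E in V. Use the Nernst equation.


Apply the Nernst equation: E = E0 + (RT/nF)*ln([Ox]/[Red])
Step 1: RT/nF = 8.314*325/(2*96485) = 0.01400244 V
Step 2: [Ox]/[Red] = 0.1569/0.2706 = 0.579823
Step 3: ln(0.579823) = -0.545032
Step 4: correction = 0.01400244 * -0.545032 = -0.0076 V
E = 0.263 + -0.0076 = 0.2554 V

0.2554 V


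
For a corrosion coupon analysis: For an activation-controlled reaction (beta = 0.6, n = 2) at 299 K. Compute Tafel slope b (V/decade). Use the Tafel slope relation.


Apply the Tafel slope relation: b = 2.303*R*T/(beta*n*F)
Numerator: 2.303 * 8.314 * 299 = 5725.0
Denominator: 0.6 * 2 * 96485 = 115782.0
b = 5725.0 / 115782.0 = 0.049 V/decade

0.049 V/decade


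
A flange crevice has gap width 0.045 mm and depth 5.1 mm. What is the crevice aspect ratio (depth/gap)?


Aspect ratio = depth / gap
Ratio = 5.1 / 0.045 = 113.3

113.3


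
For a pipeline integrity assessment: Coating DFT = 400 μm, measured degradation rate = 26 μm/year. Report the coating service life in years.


Service life = thickness / degradation rate
Life = 400 / 26 = 15.4 years

15.4 years


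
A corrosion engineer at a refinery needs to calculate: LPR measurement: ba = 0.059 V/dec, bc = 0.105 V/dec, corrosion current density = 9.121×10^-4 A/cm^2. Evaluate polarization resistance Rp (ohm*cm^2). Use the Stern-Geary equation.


Apply the Stern-Geary equation: Rp = ba*bc / (2.303*icorr*(ba+bc))
ba*bc = 0.059*0.105 = 0.006195
ba+bc = 0.164; 2.303*icorr*(ba+bc) = 2.303*9.121×10^-4*0.164 = 3.4449287×10^-4
Rp = 0.006195 / 3.4449287×10^-4 = 17.98 ohm*cm^2

17.98 ohm*cm^2


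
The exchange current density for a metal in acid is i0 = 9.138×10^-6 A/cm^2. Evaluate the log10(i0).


i0 = 9.138×10^-6 A/cm^2
log10(i0) = -5.039

-5.039


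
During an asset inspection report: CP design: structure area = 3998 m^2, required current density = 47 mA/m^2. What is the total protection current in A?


I = area * current density, then convert mA → A (÷1000)
I = 3998 * 47 / 1000 = 187.91 A

187.91 A


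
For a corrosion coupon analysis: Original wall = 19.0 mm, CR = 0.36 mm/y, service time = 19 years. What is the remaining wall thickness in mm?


Remaining wall = original − CR × time
t = 19.0 − 0.36*19 = 19.0 − 6.84 = 12.16 mm

12.16 mm


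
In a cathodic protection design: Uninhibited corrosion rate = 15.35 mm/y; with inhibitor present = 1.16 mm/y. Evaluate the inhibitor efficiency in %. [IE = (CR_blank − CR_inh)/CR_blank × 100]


Apply the inhibitor-efficiency definition: IE = (CR_blank − CR_inh)/CR_blank × 100
IE = (15.35 − 1.16) / 15.35 × 100
IE = 14.19 / 15.35 × 100 = 92.4 %

92.4 %


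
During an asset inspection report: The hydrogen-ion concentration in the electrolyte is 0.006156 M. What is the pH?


pH = −log10[H+]
pH = −log10(0.006156) = 2.21

2.21


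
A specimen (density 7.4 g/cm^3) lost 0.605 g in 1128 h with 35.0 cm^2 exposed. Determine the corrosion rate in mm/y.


Apply the mm/y weight-loss relation: CR = 87600 * W / (D * A * T)
Numerator: 87600 * 0.605 = 52998.0
Denominator: 7.4 * 35.0 * 1128 = 292152.0
CR = 52998.0 / 292152.0 = 0.1814 mm/y

0.1814 mm/y


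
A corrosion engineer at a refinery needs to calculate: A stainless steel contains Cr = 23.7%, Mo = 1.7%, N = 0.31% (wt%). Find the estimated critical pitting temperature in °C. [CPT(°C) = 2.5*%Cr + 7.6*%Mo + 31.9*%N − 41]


Apply the ASTM G48 empirical CPT estimate: CPT(°C) = 2.5*%Cr + 7.6*%Mo + 31.9*%N − 41
2.5*23.7 = 59.25; 7.6*1.7 = 12.92; 31.9*0.31 = 9.889
CPT = 59.25 + 12.92 + 9.889 − 41 = 41.059 °C
Rounded to 0.1 °C: CPT ≈ 41.1 °C

41.1 °C


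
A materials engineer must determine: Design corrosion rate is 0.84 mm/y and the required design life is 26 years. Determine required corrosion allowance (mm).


Corrosion allowance = CR × design life
CA = 0.84 * 26 = 21.84 mm

21.84 mm


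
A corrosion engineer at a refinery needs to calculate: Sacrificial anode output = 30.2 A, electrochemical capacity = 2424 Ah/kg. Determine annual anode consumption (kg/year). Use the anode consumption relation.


Annual consumption = current * hours per year / capacity
Rate = 30.2 * 8760 / 2424 = 109.1 kg/year

109.1 kg/year


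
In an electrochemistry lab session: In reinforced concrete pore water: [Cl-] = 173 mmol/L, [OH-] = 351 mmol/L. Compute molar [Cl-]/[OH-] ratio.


Threshold parameter = [Cl-] / [OH-] (molar basis; both in mmol/L, so units cancel)
Ratio = 173 / 351 = 0.49

0.49


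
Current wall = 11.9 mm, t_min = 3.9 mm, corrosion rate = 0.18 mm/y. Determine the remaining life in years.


Apply the remaining-life relation: RL = (t_current − t_min) / CR
RL = (11.9 − 3.9) / 0.18 = 8.0 / 0.18 = 44.4 years

44.4 years


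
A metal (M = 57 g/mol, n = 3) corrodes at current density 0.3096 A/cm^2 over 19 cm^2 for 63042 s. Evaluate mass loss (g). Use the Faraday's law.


Apply Faraday's law: m = i*A*t*M / (n*F)
Total charge passed Q = i*A*t = 0.3096*19*63042 = 370838.2608 C
m = Q*M/(n*F) = 370838.2608*57/(3*96485) = 73.0261 g

73.0261 g


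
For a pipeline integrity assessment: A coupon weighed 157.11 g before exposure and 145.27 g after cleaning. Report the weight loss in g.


Weight loss = initial − final
WL = 157.11 − 145.27 = 11.84 g

11.84 g


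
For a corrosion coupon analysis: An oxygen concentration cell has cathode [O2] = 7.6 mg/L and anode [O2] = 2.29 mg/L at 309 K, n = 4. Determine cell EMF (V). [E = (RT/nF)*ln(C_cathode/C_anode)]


Apply the Nernst concentration-cell relation: E = (RT/nF)*ln(C_cathode/C_anode)
RT/nF = 8.314*309/(4*96485) = 0.00665654 V
ln(7.6/2.29) = 1.1996
E = 0.00665654 * 1.1996 = 0.00799 V

0.00799 V


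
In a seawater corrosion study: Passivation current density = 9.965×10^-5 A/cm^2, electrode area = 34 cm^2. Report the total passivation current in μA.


I = i_pass * A, then convert A → μA (×10^6)
I = 9.965×10^-5 * 34 * 10^6 = 3388.1 μA

3388.1 μA


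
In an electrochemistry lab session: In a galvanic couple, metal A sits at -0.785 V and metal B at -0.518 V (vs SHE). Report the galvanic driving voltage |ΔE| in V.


Driving voltage is the absolute potential difference.
|ΔE| = |-0.785 − (-0.518)| = 0.267 V

0.267 V


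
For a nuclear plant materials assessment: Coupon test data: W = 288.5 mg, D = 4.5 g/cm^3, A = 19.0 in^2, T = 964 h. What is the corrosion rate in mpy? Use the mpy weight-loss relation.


Apply the mpy weight-loss relation: CR = 534 * W / (D * A * T)
Numerator: 534 * 288.5 = 154059.0
Denominator: 4.5 * 19.0 * 964 = 82422.0
CR = 154059.0 / 82422.0 = 1.869 mpy

1.869 mpy


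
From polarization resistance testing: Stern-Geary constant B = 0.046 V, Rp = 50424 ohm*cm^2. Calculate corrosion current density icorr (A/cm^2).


Apply the Stern-Geary relation: icorr = B / Rp
icorr = 0.046 / 50424 = 9.123×10^-7 A/cm^2

9.123×10^-7 A/cm^2


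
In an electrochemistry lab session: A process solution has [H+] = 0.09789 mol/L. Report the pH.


pH = −log10[H+]
pH = −log10(0.09789) = 1.01

1.01


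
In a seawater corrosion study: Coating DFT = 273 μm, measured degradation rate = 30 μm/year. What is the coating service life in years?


Service life = thickness / degradation rate
Life = 273 / 30 = 9.1 years

9.1 years


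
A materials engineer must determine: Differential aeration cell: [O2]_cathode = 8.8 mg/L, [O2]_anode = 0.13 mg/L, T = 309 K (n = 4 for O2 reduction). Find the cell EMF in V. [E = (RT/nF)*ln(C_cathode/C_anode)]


Apply the Nernst concentration-cell relation: E = (RT/nF)*ln(C_cathode/C_anode)
RT/nF = 8.314*309/(4*96485) = 0.00665654 V
ln(8.8/0.13) = 4.21497
E = 0.00665654 * 4.21497 = 0.02806 V

0.02806 V


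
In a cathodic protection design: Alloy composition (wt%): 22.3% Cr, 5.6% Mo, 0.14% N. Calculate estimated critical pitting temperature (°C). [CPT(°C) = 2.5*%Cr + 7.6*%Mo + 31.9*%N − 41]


Apply the ASTM G48 empirical CPT estimate: CPT(°C) = 2.5*%Cr + 7.6*%Mo + 31.9*%N − 41
2.5*22.3 = 55.75; 7.6*5.6 = 42.56; 31.9*0.14 = 4.466
CPT = 55.75 + 42.56 + 4.466 − 41 = 61.776 °C
Rounded to 0.1 °C: CPT ≈ 61.8 °C

61.8 °C


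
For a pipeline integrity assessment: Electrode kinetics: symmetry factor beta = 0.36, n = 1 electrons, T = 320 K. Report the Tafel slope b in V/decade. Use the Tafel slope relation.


Apply the Tafel slope relation: b = 2.303*R*T/(beta*n*F)
Numerator: 2.303 * 8.314 * 320 = 6127.09
Denominator: 0.36 * 1 * 96485 = 34734.6
b = 6127.09 / 34734.6 = 0.1764 V/decade

0.1764 V/decade


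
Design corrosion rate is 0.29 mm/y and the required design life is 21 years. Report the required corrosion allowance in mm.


Corrosion allowance = CR × design life
CA = 0.29 * 21 = 6.09 mm

6.09 mm


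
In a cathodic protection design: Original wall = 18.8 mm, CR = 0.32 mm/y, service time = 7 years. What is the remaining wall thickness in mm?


Remaining wall = original − CR × time
t = 18.8 − 0.32*7 = 18.8 − 2.24 = 16.56 mm

16.56 mm


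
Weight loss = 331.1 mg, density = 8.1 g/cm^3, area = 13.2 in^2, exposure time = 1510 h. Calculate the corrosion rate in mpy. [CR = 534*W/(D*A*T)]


Apply the mpy weight-loss relation: CR = 534 * W / (D * A * T)
Numerator: 534 * 331.1 = 176807.4
Denominator: 8.1 * 13.2 * 1510 = 161449.2
CR = 176807.4 / 161449.2 = 1.09513 mpy

1.09513 mpy


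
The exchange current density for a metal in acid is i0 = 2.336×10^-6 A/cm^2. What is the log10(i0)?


i0 = 2.336×10^-6 A/cm^2
log10(i0) = -5.632

-5.632


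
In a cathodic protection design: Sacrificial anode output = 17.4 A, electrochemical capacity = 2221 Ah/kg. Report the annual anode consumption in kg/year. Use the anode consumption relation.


Annual consumption = current * hours per year / capacity
Rate = 17.4 * 8760 / 2221 = 68.6 kg/year

68.6 kg/year


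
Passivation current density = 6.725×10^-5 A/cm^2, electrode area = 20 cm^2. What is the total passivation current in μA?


I = i_pass * A, then convert A → μA (×10^6)
I = 6.725×10^-5 * 20 * 10^6 = 1345.0 μA

1345.0 μA


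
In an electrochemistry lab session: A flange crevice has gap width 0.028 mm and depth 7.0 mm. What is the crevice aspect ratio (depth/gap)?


Aspect ratio = depth / gap
Ratio = 7.0 / 0.028 = 250.0

250.0


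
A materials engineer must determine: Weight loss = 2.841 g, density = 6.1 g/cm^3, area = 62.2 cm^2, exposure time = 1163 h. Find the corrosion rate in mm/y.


Apply the mm/y weight-loss relation: CR = 87600 * W / (D * A * T)
Numerator: 87600 * 2.841 = 248871.6
Denominator: 6.1 * 62.2 * 1163 = 441265.46
CR = 248871.6 / 441265.46 = 0.564 mm/y

0.564 mm/y


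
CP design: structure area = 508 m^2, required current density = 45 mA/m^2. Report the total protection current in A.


I = area * current density, then convert mA → A (÷1000)
I = 508 * 45 / 1000 = 22.86 A

22.86 A


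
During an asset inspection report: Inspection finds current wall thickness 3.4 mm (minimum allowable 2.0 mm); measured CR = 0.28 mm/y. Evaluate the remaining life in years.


Apply the remaining-life relation: RL = (t_current − t_min) / CR
RL = (3.4 − 2.0) / 0.28 = 1.4 / 0.28 = 5.0 years

5.0 years


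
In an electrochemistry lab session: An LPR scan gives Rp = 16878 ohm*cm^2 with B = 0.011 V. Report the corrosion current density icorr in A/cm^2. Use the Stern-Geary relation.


Apply the Stern-Geary relation: icorr = B / Rp
icorr = 0.011 / 16878 = 6.517×10^-7 A/cm^2

6.517×10^-7 A/cm^2


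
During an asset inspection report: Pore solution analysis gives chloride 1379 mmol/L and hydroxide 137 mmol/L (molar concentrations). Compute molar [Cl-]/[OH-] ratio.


Threshold parameter = [Cl-] / [OH-] (molar basis; both in mmol/L, so units cancel)
Ratio = 1379 / 137 = 10.07

10.07


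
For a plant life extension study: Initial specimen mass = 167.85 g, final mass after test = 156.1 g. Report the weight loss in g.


Weight loss = initial − final
WL = 167.85 − 156.1 = 11.75 g

11.75 g


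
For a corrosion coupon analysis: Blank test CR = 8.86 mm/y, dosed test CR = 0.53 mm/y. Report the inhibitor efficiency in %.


Apply the inhibitor-efficiency definition: IE = (CR_blank − CR_inh)/CR_blank × 100
IE = (8.86 − 0.53) / 8.86 × 100
IE = 8.33 / 8.86 × 100 = 94.0 %

94.0 %


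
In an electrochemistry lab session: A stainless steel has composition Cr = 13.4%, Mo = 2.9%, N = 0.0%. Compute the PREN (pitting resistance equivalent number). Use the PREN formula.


Apply the PREN formula: PREN = Cr + 3.3*Mo + 16*N
PREN = 13.4 + 3.3*2.9 + 16*0.0
PREN = 13.4 + 9.57 + 0.0 = 22.97

22.97


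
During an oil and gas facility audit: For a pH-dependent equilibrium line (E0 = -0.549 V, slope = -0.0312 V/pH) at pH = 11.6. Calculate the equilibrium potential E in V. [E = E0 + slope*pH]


Apply the Pourbaix line equation: E = E0 + slope*pH
E = -0.549 + (-0.0312)*11.6 = -0.549 + (-0.36192) = -0.91092 V
Rounded to 4 decimal places: E = -0.9109 V

-0.9109 V


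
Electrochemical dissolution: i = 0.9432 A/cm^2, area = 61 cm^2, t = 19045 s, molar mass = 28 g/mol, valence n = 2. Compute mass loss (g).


Apply Faraday's law: m = i*A*t*M / (n*F)
Total charge passed Q = i*A*t = 0.9432*61*19045 = 1095757.884 C
m = Q*M/(n*F) = 1095757.884*28/(2*96485) = 158.99477 g

158.99477 g


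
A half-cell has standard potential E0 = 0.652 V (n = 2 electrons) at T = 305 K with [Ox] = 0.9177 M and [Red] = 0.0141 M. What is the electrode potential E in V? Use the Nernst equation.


Apply the Nernst equation: E = E0 + (RT/nF)*ln([Ox]/[Red])
Step 1: RT/nF = 8.314*305/(2*96485) = 0.01314075 V
Step 2: [Ox]/[Red] = 0.9177/0.0141 = 65.085106
Step 3: ln(65.085106) = 4.175696
Step 4: correction = 0.01314075 * 4.175696 = 0.055 V
E = 0.652 + 0.055 = 0.707 V

0.707 V


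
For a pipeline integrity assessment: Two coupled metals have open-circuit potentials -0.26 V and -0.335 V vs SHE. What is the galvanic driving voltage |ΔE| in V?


Driving voltage is the absolute potential difference.
|ΔE| = |-0.26 − (-0.335)| = 0.075 V

0.075 V


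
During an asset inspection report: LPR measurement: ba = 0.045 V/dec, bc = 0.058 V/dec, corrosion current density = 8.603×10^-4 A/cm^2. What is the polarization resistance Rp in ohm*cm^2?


Apply the Stern-Geary equation: Rp = ba*bc / (2.303*icorr*(ba+bc))
ba*bc = 0.045*0.058 = 0.00261
ba+bc = 0.103; 2.303*icorr*(ba+bc) = 2.303*8.603×10^-4*0.103 = 2.040709×10^-4
Rp = 0.00261 / 2.040709×10^-4 = 12.8 ohm*cm^2

12.8 ohm*cm^2


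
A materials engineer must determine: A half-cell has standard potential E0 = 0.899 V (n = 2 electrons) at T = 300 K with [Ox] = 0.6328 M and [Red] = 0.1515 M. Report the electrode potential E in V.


Apply the Nernst equation: E = E0 + (RT/nF)*ln([Ox]/[Red])
Step 1: RT/nF = 8.314*300/(2*96485) = 0.01292533 V
Step 2: [Ox]/[Red] = 0.6328/0.1515 = 4.176898
Step 3: ln(4.176898) = 1.429569
Step 4: correction = 0.01292533 * 1.429569 = 0.018 V
E = 0.899 + 0.018 = 0.917 V

0.917 V


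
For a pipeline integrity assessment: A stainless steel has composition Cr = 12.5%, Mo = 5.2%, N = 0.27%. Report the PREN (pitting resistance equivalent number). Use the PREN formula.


Apply the PREN formula: PREN = Cr + 3.3*Mo + 16*N
PREN = 12.5 + 3.3*5.2 + 16*0.27
PREN = 12.5 + 17.16 + 4.32 = 33.98

33.98


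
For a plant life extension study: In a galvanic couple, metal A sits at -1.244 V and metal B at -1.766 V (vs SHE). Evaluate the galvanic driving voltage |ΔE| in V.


Driving voltage is the absolute potential difference.
|ΔE| = |-1.244 − (-1.766)| = 0.522 V

0.522 V


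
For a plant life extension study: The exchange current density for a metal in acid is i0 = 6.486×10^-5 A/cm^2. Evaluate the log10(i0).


i0 = 6.486×10^-5 A/cm^2
log10(i0) = -4.188

-4.188


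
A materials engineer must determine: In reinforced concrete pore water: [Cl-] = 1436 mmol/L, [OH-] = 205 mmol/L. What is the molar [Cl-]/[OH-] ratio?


Threshold parameter = [Cl-] / [OH-] (molar basis; both in mmol/L, so units cancel)
Ratio = 1436 / 205 = 7.0

7.0


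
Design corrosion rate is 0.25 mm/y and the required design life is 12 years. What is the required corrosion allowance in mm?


Corrosion allowance = CR × design life
CA = 0.25 * 12 = 3.0 mm

3.0 mm


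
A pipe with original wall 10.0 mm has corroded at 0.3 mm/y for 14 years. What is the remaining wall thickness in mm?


Remaining wall = original − CR × time
t = 10.0 − 0.3*14 = 10.0 − 4.2 = 5.8 mm

5.8 mm


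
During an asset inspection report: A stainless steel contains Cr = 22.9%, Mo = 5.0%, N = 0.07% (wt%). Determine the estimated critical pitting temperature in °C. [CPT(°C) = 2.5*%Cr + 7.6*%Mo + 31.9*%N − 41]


Apply the ASTM G48 empirical CPT estimate: CPT(°C) = 2.5*%Cr + 7.6*%Mo + 31.9*%N − 41
2.5*22.9 = 57.25; 7.6*5.0 = 38; 31.9*0.07 = 2.233
CPT = 57.25 + 38 + 2.233 − 41 = 56.483 °C
Rounded to 0.1 °C: CPT ≈ 56.5 °C

56.5 °C


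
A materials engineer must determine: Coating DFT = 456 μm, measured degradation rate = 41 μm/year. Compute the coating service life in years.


Service life = thickness / degradation rate
Life = 456 / 41 = 11.1 years

11.1 years


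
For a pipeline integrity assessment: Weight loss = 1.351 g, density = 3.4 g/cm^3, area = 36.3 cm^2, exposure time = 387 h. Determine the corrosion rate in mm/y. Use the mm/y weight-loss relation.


Apply the mm/y weight-loss relation: CR = 87600 * W / (D * A * T)
Numerator: 87600 * 1.351 = 118347.6
Denominator: 3.4 * 36.3 * 387 = 47763.54
CR = 118347.6 / 47763.54 = 2.47778 mm/y

2.47778 mm/y


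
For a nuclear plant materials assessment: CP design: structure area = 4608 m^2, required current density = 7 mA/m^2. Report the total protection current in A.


I = area * current density, then convert mA → A (÷1000)
I = 4608 * 7 / 1000 = 32.26 A

32.26 A


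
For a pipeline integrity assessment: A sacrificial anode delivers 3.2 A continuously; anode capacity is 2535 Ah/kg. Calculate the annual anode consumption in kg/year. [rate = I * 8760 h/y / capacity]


Annual consumption = current * hours per year / capacity
Rate = 3.2 * 8760 / 2535 = 11.1 kg/year

11.1 kg/year


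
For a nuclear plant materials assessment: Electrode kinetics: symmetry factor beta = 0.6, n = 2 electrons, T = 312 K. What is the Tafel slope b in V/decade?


Apply the Tafel slope relation: b = 2.303*R*T/(beta*n*F)
Numerator: 2.303 * 8.314 * 312 = 5973.91
Denominator: 0.6 * 2 * 96485 = 115782.0
b = 5973.91 / 115782.0 = 0.0516 V/decade

0.0516 V/decade


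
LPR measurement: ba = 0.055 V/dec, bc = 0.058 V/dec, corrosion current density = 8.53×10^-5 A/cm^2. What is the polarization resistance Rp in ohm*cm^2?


Apply the Stern-Geary equation: Rp = ba*bc / (2.303*icorr*(ba+bc))
ba*bc = 0.055*0.058 = 0.00319
ba+bc = 0.113; 2.303*icorr*(ba+bc) = 2.303*8.53×10^-5*0.113 = 2.2198387×10^-5
Rp = 0.00319 / 2.2198387×10^-5 = 143.7 ohm*cm^2

143.7 ohm*cm^2


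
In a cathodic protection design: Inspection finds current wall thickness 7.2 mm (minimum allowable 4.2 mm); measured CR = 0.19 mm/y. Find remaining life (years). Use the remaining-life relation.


Apply the remaining-life relation: RL = (t_current − t_min) / CR
RL = (7.2 − 4.2) / 0.19 = 3.0 / 0.19 = 15.8 years

15.8 years


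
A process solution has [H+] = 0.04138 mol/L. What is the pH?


pH = −log10[H+]
pH = −log10(0.04138) = 1.38

1.38


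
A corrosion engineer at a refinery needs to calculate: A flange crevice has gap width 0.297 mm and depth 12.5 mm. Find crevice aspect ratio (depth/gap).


Aspect ratio = depth / gap
Ratio = 12.5 / 0.297 = 42.1

42.1


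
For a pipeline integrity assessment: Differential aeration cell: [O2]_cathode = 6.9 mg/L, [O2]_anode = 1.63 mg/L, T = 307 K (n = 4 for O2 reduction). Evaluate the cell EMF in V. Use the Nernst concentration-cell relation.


Apply the Nernst concentration-cell relation: E = (RT/nF)*ln(C_cathode/C_anode)
RT/nF = 8.314*307/(4*96485) = 0.00661346 V
ln(6.9/1.63) = 1.44294
E = 0.00661346 * 1.44294 = 0.00954 V

0.00954 V


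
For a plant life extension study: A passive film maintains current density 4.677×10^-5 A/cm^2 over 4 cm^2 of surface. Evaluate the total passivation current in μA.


I = i_pass * A, then convert A → μA (×10^6)
I = 4.677×10^-5 * 4 * 10^6 = 187.08 μA

187.08 μA


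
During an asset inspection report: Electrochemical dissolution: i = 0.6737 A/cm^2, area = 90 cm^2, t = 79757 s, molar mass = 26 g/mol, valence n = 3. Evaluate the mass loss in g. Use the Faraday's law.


Apply Faraday's law: m = i*A*t*M / (n*F)
Total charge passed Q = i*A*t = 0.6737*90*79757 = 4835906.181 C
m = Q*M/(n*F) = 4835906.181*26/(3*96485) = 434.3803 g

434.3803 g


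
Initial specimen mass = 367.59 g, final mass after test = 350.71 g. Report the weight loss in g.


Weight loss = initial − final
WL = 367.59 − 350.71 = 16.88 g

16.88 g


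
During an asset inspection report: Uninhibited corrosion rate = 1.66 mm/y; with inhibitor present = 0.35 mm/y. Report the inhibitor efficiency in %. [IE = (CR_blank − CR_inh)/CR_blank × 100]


Apply the inhibitor-efficiency definition: IE = (CR_blank − CR_inh)/CR_blank × 100
IE = (1.66 − 0.35) / 1.66 × 100
IE = 1.31 / 1.66 × 100 = 78.9 %

78.9 %


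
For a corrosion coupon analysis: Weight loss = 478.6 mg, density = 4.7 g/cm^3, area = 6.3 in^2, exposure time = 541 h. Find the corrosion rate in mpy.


Apply the mpy weight-loss relation: CR = 534 * W / (D * A * T)
Numerator: 534 * 478.6 = 255572.4
Denominator: 4.7 * 6.3 * 541 = 16019.01
CR = 255572.4 / 16019.01 = 15.95432 mpy

15.95432 mpy


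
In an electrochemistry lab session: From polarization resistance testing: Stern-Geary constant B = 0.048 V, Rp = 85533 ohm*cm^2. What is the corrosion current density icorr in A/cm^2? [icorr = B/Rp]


Apply the Stern-Geary relation: icorr = B / Rp
icorr = 0.048 / 85533 = 5.612×10^-7 A/cm^2

5.612×10^-7 A/cm^2


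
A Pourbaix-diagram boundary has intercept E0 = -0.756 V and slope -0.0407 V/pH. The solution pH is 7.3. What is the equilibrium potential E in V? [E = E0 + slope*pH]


Apply the Pourbaix line equation: E = E0 + slope*pH
E = -0.756 + (-0.0407)*7.3 = -0.756 + (-0.29711) = -1.05311 V
Rounded to 3 decimal places: E = -1.053 V

-1.053 V


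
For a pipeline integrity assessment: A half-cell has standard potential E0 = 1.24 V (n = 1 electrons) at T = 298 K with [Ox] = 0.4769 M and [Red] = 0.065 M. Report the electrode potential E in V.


Apply the Nernst equation: E = E0 + (RT/nF)*ln([Ox]/[Red])
Step 1: RT/nF = 8.314*298/(1*96485) = 0.02567831 V
Step 2: [Ox]/[Red] = 0.4769/0.065 = 7.336923
Step 3: ln(7.336923) = 1.99292
Step 4: correction = 0.02567831 * 1.99292 = 0.0512 V
E = 1.24 + 0.0512 = 1.2912 V

1.2912 V


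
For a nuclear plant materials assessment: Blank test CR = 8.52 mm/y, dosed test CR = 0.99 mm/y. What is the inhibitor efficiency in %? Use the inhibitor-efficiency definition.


Apply the inhibitor-efficiency definition: IE = (CR_blank − CR_inh)/CR_blank × 100
IE = (8.52 − 0.99) / 8.52 × 100
IE = 7.53 / 8.52 × 100 = 88.4 %

88.4 %


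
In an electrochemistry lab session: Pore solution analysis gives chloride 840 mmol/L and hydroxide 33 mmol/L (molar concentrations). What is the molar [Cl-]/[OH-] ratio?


Threshold parameter = [Cl-] / [OH-] (molar basis; both in mmol/L, so units cancel)
Ratio = 840 / 33 = 25.45

25.45


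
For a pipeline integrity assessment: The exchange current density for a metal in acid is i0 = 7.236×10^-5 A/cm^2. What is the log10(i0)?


i0 = 7.236×10^-5 A/cm^2
log10(i0) = -4.141

-4.141


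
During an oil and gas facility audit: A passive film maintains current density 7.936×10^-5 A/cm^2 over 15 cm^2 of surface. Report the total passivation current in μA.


I = i_pass * A, then convert A → μA (×10^6)
I = 7.936×10^-5 * 15 * 10^6 = 1190.4 μA

1190.4 μA


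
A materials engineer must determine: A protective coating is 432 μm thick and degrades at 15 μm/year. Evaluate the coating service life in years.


Service life = thickness / degradation rate
Life = 432 / 15 = 28.8 years

28.8 years


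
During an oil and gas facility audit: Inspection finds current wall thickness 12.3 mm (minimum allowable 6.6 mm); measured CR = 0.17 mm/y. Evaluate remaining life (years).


Apply the remaining-life relation: RL = (t_current − t_min) / CR
RL = (12.3 − 6.6) / 0.17 = 5.7 / 0.17 = 33.5 years

33.5 years


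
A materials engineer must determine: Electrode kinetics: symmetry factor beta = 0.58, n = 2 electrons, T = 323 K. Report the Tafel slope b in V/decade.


Apply the Tafel slope relation: b = 2.303*R*T/(beta*n*F)
Numerator: 2.303 * 8.314 * 323 = 6184.53
Denominator: 0.58 * 2 * 96485 = 111922.6
b = 6184.53 / 111922.6 = 0.0553 V/decade

0.0553 V/decade


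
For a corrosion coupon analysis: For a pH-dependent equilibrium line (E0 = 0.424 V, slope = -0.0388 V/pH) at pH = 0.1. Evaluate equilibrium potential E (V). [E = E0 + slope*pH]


Apply the Pourbaix line equation: E = E0 + slope*pH
E = 0.424 + (-0.0388)*0.1 = 0.424 + (-0.00388) = 0.42012 V
Rounded to 4 decimal places: E = 0.4201 V

0.4201 V


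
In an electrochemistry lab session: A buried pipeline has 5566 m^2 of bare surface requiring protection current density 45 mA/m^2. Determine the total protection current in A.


I = area * current density, then convert mA → A (÷1000)
I = 5566 * 45 / 1000 = 250.47 A

250.47 A


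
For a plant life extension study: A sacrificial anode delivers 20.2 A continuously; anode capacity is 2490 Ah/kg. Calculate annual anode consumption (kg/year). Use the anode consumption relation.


Annual consumption = current * hours per year / capacity
Rate = 20.2 * 8760 / 2490 = 71.1 kg/year

71.1 kg/year


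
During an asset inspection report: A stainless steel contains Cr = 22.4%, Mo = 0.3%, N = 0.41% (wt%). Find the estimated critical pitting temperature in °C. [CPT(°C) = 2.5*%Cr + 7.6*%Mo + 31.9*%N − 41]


Apply the ASTM G48 empirical CPT estimate: CPT(°C) = 2.5*%Cr + 7.6*%Mo + 31.9*%N − 41
2.5*22.4 = 56; 7.6*0.3 = 2.28; 31.9*0.41 = 13.079
CPT = 56 + 2.28 + 13.079 − 41 = 30.359 °C
Rounded to 0.1 °C: CPT ≈ 30.4 °C

30.4 °C


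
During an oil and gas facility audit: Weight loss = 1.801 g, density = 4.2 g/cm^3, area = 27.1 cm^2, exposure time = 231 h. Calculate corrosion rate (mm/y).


Apply the mm/y weight-loss relation: CR = 87600 * W / (D * A * T)
Numerator: 87600 * 1.801 = 157767.6
Denominator: 4.2 * 27.1 * 231 = 26292.42
CR = 157767.6 / 26292.42 = 6.0005 mm/y

6.0005 mm/y


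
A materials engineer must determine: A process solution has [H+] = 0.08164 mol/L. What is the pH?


pH = −log10[H+]
pH = −log10(0.08164) = 1.09

1.09


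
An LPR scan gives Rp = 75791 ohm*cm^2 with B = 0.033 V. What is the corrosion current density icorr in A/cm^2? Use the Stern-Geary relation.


Apply the Stern-Geary relation: icorr = B / Rp
icorr = 0.033 / 75791 = 4.354×10^-7 A/cm^2

4.354×10^-7 A/cm^2


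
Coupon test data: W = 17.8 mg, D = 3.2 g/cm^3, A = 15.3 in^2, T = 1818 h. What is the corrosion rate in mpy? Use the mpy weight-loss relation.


Apply the mpy weight-loss relation: CR = 534 * W / (D * A * T)
Numerator: 534 * 17.8 = 9505.2
Denominator: 3.2 * 15.3 * 1818 = 89009.28
CR = 9505.2 / 89009.28 = 0.10679 mpy

0.10679 mpy


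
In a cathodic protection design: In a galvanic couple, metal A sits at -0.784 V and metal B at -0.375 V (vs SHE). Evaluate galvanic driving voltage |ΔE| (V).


Driving voltage is the absolute potential difference.
|ΔE| = |-0.784 − (-0.375)| = 0.409 V

0.409 V


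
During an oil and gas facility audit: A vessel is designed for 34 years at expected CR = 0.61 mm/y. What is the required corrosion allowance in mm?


Corrosion allowance = CR × design life
CA = 0.61 * 34 = 20.74 mm

20.74 mm


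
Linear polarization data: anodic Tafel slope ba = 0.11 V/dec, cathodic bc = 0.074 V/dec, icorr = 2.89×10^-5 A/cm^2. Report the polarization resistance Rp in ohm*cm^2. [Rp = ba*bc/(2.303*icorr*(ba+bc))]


Apply the Stern-Geary equation: Rp = ba*bc / (2.303*icorr*(ba+bc))
ba*bc = 0.11*0.074 = 0.00814
ba+bc = 0.184; 2.303*icorr*(ba+bc) = 2.303*2.89×10^-5*0.184 = 1.2246433×10^-5
Rp = 0.00814 / 1.2246433×10^-5 = 664.68 ohm*cm^2

664.68 ohm*cm^2


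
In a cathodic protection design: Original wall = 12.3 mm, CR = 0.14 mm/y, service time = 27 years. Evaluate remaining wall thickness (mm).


Remaining wall = original − CR × time
t = 12.3 − 0.14*27 = 12.3 − 3.78 = 8.52 mm

8.52 mm


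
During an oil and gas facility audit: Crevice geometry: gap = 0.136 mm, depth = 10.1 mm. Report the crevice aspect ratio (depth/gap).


Aspect ratio = depth / gap
Ratio = 10.1 / 0.136 = 74.3

74.3


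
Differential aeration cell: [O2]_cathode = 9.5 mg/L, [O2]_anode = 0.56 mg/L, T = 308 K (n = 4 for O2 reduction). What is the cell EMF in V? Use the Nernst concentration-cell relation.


Apply the Nernst concentration-cell relation: E = (RT/nF)*ln(C_cathode/C_anode)
RT/nF = 8.314*308/(4*96485) = 0.006635 V
ln(9.5/0.56) = 2.83111
E = 0.006635 * 2.83111 = 0.01878 V

0.01878 V


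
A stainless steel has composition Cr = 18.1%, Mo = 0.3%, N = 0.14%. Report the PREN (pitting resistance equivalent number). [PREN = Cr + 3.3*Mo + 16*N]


Apply the PREN formula: PREN = Cr + 3.3*Mo + 16*N
PREN = 18.1 + 3.3*0.3 + 16*0.14
PREN = 18.1 + 0.99 + 2.24 = 21.33

21.33


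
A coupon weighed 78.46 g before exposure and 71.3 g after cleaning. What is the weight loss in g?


Weight loss = initial − final
WL = 78.46 − 71.3 = 7.16 g

7.16 g


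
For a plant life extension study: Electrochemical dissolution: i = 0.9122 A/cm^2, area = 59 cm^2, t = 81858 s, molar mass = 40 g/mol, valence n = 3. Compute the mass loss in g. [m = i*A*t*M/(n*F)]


Apply Faraday's law: m = i*A*t*M / (n*F)
Total charge passed Q = i*A*t = 0.9122*59*81858 = 4405581.1884 C
m = Q*M/(n*F) = 4405581.1884*40/(3*96485) = 608.8105 g

608.8105 g


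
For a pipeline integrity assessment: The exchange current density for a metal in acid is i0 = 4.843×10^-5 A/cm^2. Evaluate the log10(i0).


i0 = 4.843×10^-5 A/cm^2
log10(i0) = -4.315

-4.315


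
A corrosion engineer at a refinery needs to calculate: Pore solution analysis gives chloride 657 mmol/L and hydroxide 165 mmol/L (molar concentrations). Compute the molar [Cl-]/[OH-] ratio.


Threshold parameter = [Cl-] / [OH-] (molar basis; both in mmol/L, so units cancel)
Ratio = 657 / 165 = 3.98

3.98


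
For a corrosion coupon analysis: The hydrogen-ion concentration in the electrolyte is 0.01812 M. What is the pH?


pH = −log10[H+]
pH = −log10(0.01812) = 1.74

1.74


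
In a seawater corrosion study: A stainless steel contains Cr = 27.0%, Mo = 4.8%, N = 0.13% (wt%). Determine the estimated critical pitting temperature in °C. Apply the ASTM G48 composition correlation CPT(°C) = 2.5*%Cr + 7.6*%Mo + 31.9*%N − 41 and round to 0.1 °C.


Apply the ASTM G48 empirical CPT estimate: CPT(°C) = 2.5*%Cr + 7.6*%Mo + 31.9*%N − 41
2.5*27.0 = 67.5; 7.6*4.8 = 36.48; 31.9*0.13 = 4.147
CPT = 67.5 + 36.48 + 4.147 − 41 = 67.127 °C
Rounded to 0.1 °C: CPT ≈ 67.1 °C

67.1 °C


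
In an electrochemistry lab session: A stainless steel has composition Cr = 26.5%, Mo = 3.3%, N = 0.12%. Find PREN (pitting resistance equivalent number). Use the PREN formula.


Apply the PREN formula: PREN = Cr + 3.3*Mo + 16*N
PREN = 26.5 + 3.3*3.3 + 16*0.12
PREN = 26.5 + 10.89 + 1.92 = 39.31

39.31


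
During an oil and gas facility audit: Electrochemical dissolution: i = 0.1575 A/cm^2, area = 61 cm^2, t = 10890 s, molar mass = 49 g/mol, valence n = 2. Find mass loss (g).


Apply Faraday's law: m = i*A*t*M / (n*F)
Total charge passed Q = i*A*t = 0.1575*61*10890 = 104625.675 C
m = Q*M/(n*F) = 104625.675*49/(2*96485) = 26.5671 g

26.5671 g


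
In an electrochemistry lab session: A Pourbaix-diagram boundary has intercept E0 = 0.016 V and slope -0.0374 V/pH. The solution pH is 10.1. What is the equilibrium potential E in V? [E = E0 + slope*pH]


Apply the Pourbaix line equation: E = E0 + slope*pH
E = 0.016 + (-0.0374)*10.1 = 0.016 + (-0.37774) = -0.36174 V
Rounded to 4 decimal places: E = -0.3617 V

-0.3617 V


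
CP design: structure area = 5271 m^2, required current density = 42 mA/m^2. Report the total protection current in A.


I = area * current density, then convert mA → A (÷1000)
I = 5271 * 42 / 1000 = 221.38 A

221.38 A


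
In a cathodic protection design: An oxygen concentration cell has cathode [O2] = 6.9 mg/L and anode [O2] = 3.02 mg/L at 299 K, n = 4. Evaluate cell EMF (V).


Apply the Nernst concentration-cell relation: E = (RT/nF)*ln(C_cathode/C_anode)
RT/nF = 8.314*299/(4*96485) = 0.00644112 V
ln(6.9/3.02) = 0.82626
E = 0.00644112 * 0.82626 = 0.00532 V

0.00532 V


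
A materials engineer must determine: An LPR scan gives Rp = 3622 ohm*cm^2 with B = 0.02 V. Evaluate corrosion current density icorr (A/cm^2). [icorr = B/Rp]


Apply the Stern-Geary relation: icorr = B / Rp
icorr = 0.02 / 3622 = 5.522×10^-6 A/cm^2

5.522×10^-6 A/cm^2


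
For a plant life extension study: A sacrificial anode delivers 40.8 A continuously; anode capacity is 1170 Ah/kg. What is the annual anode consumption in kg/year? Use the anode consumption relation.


Annual consumption = current * hours per year / capacity
Rate = 40.8 * 8760 / 1170 = 305.5 kg/year

305.5 kg/year


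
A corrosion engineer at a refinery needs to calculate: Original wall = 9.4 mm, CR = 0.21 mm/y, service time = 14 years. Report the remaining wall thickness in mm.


Remaining wall = original − CR × time
t = 9.4 − 0.21*14 = 9.4 − 2.94 = 6.46 mm

6.46 mm


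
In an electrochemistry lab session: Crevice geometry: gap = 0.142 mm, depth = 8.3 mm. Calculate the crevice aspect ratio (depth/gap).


Aspect ratio = depth / gap
Ratio = 8.3 / 0.142 = 58.5

58.5


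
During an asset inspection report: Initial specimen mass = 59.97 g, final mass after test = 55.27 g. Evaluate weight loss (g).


Weight loss = initial − final
WL = 59.97 − 55.27 = 4.7 g

4.7 g


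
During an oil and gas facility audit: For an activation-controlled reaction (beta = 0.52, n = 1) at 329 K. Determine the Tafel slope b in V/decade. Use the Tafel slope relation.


Apply the Tafel slope relation: b = 2.303*R*T/(beta*n*F)
Numerator: 2.303 * 8.314 * 329 = 6299.41
Denominator: 0.52 * 1 * 96485 = 50172.2
b = 6299.41 / 50172.2 = 0.1256 V/decade

0.1256 V/decade


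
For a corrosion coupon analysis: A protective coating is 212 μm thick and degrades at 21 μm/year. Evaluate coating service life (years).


Service life = thickness / degradation rate
Life = 212 / 21 = 10.1 years

10.1 years


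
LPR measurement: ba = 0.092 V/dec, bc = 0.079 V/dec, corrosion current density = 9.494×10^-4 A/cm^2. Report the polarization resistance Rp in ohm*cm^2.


Apply the Stern-Geary equation: Rp = ba*bc / (2.303*icorr*(ba+bc))
ba*bc = 0.092*0.079 = 0.007268
ba+bc = 0.171; 2.303*icorr*(ba+bc) = 2.303*9.494×10^-4*0.171 = 3.7388606×10^-4
Rp = 0.007268 / 3.7388606×10^-4 = 19.4 ohm*cm^2

19.4 ohm*cm^2


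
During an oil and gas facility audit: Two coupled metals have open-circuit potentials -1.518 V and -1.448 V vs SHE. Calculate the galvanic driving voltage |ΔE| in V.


Driving voltage is the absolute potential difference.
|ΔE| = |-1.518 − (-1.448)| = 0.07 V

0.07 V


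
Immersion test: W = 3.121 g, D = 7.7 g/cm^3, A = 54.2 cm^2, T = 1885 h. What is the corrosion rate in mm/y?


Apply the mm/y weight-loss relation: CR = 87600 * W / (D * A * T)
Numerator: 87600 * 3.121 = 273399.6
Denominator: 7.7 * 54.2 * 1885 = 786685.9
CR = 273399.6 / 786685.9 = 0.34753 mm/y

0.34753 mm/y


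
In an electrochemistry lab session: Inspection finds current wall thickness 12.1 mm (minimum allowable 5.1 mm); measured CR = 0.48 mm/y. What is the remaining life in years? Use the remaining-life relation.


Apply the remaining-life relation: RL = (t_current − t_min) / CR
RL = (12.1 − 5.1) / 0.48 = 7.0 / 0.48 = 14.6 years

14.6 years


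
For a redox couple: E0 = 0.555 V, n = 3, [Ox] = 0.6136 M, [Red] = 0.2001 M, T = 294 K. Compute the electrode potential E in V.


Apply the Nernst equation: E = E0 + (RT/nF)*ln([Ox]/[Red])
Step 1: RT/nF = 8.314*294/(3*96485) = 0.00844455 V
Step 2: [Ox]/[Red] = 0.6136/0.2001 = 3.066467
Step 3: ln(3.066467) = 1.120526
Step 4: correction = 0.00844455 * 1.120526 = 0.0095 V
E = 0.555 + 0.0095 = 0.5645 V

0.5645 V


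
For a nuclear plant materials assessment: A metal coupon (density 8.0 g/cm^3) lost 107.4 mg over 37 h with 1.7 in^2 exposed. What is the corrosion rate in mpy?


Apply the mpy weight-loss relation: CR = 534 * W / (D * A * T)
Numerator: 534 * 107.4 = 57351.6
Denominator: 8.0 * 1.7 * 37 = 503.2
CR = 57351.6 / 503.2 = 113.97377 mpy

113.97377 mpy


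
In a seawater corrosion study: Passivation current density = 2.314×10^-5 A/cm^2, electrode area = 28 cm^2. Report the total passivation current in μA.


I = i_pass * A, then convert A → μA (×10^6)
I = 2.314×10^-5 * 28 * 10^6 = 647.92 μA

647.92 μA


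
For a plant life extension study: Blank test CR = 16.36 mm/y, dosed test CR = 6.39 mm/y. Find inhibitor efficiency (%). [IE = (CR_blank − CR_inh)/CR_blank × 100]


Apply the inhibitor-efficiency definition: IE = (CR_blank − CR_inh)/CR_blank × 100
IE = (16.36 − 6.39) / 16.36 × 100
IE = 9.97 / 16.36 × 100 = 60.9 %

60.9 %


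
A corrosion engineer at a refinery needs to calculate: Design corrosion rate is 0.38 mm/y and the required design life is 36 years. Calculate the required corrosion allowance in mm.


Corrosion allowance = CR × design life
CA = 0.38 * 36 = 13.68 mm

13.68 mm


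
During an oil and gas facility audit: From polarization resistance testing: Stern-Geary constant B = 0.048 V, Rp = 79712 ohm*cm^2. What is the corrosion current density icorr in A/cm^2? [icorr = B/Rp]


Apply the Stern-Geary relation: icorr = B / Rp
icorr = 0.048 / 79712 = 6.022×10^-7 A/cm^2

6.022×10^-7 A/cm^2


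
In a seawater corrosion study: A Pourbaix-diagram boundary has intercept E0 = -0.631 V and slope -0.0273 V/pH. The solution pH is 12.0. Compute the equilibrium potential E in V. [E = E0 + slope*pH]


Apply the Pourbaix line equation: E = E0 + slope*pH
E = -0.631 + (-0.0273)*12.0 = -0.631 + (-0.3276) = -0.9586 V
Rounded to 4 decimal places: E = -0.9586 V

-0.9586 V
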